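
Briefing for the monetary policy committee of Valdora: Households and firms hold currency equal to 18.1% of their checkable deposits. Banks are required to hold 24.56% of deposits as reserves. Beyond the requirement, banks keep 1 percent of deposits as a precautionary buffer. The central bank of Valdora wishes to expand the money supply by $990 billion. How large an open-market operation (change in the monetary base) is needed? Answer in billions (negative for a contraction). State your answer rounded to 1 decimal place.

The money multiplier is m = (1 + c) / (rr + e + c) = (1 + 0.181) / (0.2456 + 0.01 + 0.181) ≈ 2.70499.
ΔMB = ΔM / m = (+990) / 2.70499 ≈ 365.9903 billion.

$366.0 billion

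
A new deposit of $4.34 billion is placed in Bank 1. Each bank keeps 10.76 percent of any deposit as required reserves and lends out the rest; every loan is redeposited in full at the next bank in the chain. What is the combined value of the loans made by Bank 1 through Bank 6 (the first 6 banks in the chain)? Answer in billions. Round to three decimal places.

$17.815 billion

Bank i lends (1 − rr)^i of the original deposit: Bank 1 lends 4.34·0.8924 ≈ 3.8730, Bank 2 lends 4.34·0.8924² ≈ 3.4563, and so on.
Summing a geometric series: total = 4.34·[0.8924·(1 − 0.8924^6) / (1 − 0.8924)] ≈ 17.8146 billion.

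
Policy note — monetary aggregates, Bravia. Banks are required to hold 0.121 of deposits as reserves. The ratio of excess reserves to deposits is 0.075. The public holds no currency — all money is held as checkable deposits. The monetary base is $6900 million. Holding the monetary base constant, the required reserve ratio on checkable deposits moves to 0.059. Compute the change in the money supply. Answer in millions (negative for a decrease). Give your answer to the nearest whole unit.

Initially m₁ = 1 / (0.121 + 0.075) ≈ 5.10204, so M₁ = 5.10204 × 6900 = 35204.076 million.
After the change m₂ = 1 / (0.059 + 0.075) ≈ 7.46269, so M₂ = 7.46269 × 6900 = 51492.561 million.
ΔM = M₂ − M₁ = 51492.561 − 35204.076 = 16288.485 million.

$16288 million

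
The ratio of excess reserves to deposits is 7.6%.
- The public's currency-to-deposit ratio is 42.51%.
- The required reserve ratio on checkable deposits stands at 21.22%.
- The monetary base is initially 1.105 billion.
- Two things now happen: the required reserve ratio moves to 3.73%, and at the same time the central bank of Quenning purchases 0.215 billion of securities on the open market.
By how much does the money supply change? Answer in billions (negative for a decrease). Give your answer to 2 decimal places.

Before: m₁ = (1 + 0.4251) / (0.2122 + 0.076 + 0.4251) ≈ 1.9979, MB₁ = 1.105, so M₁ = 1.9979 × 1.105 ≈ 2.2077 billion.
After: m₂ = (1 + 0.4251) / (0.0373 + 0.076 + 0.4251) ≈ 2.6469, MB₂ = 1.105 + 0.215 = 1.32, so M₂ = 2.6469 × 1.32 ≈ 3.4939 billion.
ΔM = M₂ − M₁ = 3.4939 − 2.2077 = 1.2862 billion.

1.29 billion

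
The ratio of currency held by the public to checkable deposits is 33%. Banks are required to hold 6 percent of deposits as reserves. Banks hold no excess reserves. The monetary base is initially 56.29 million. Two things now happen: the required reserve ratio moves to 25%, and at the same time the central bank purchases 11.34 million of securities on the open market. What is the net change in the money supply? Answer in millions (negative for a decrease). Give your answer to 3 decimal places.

-36.881 million

Before: m₁ = (1 + 0.33) / (0.06 + 0.33) ≈ 3.410256, MB₁ = 56.29, so M₁ = 3.410256 × 56.29 ≈ 191.9633 million.
After: m₂ = (1 + 0.33) / (0.25 + 0.33) ≈ 2.293103, MB₂ = 56.29 + 11.34 = 67.63, so M₂ = 2.293103 × 67.63 ≈ 155.0826 million.
ΔM = M₂ − M₁ = 155.0826 − 191.9633 = -36.8807 million.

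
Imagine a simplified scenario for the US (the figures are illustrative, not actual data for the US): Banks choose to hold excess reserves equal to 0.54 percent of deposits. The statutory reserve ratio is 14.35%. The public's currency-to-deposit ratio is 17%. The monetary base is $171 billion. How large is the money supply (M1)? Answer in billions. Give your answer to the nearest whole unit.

$627 billion

The money multiplier is m = (1 + c) / (rr + e + c) = (1 + 0.17) / (0.1435 + 0.0054 + 0.17) ≈ 3.6689.
So M = m × MB = 3.6689 × 171 = 627.3819 billion.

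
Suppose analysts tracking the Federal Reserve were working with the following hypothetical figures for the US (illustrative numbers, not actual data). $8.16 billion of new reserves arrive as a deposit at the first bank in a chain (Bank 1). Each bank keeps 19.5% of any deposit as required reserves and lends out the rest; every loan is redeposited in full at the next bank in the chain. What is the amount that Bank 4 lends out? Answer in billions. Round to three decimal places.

Each bank lends a fraction (1 − rr) = 0.8050 of the deposit it receives, so Bank 4 receives 8.16·0.8050^3 and lends 8.16·0.8050^4 ≈ 3.4267 billion.

$3.427 billion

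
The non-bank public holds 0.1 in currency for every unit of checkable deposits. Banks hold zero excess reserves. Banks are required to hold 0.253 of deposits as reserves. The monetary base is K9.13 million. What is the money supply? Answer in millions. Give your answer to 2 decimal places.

The money multiplier is m = (1 + c) / (rr + c) = (1 + 0.1) / (0.253 + 0.1) ≈ 3.1161.
So M = m × MB = 3.1161 × 9.13 ≈ 28.45 million.

K28.45 million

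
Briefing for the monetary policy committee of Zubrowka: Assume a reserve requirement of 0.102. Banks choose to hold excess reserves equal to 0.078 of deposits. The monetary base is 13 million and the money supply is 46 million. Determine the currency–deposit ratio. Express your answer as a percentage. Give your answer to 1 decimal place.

14.3%

Using m = M/MB = 46/13 ≈ 3.538462. From m = (1 + c)/(c + rr + e), rearranging gives 1 + c = m·(c + rr + e), so c·(1 − m) = m·(rr + e) − 1.
Hence c = [m·(rr + e) − 1]/(1 − m) = [3.538462 × (0.102 + 0.078) − 1] / (1 − 3.538462) ≈ 0.143030.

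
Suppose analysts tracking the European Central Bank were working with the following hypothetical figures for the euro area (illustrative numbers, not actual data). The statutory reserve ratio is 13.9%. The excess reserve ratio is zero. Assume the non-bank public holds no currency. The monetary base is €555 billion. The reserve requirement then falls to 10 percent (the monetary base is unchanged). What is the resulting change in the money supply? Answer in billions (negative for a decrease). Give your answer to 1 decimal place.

Initially m₁ = 1 / (0.139) ≈ 7.19424, so M₁ = 7.19424 × 555 = 3992.8032 billion.
After the change m₂ = 1 / (0.1) = 10, so M₂ = 10 × 555 = 5550 billion.
ΔM = M₂ − M₁ = 5550 − 3992.8032 = 1557.1968 billion.

€1557.2 billion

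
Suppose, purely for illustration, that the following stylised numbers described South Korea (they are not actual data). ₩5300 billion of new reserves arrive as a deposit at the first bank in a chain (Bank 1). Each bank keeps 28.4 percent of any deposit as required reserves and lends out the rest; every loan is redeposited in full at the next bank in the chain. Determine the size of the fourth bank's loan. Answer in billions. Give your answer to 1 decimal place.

Each bank lends a fraction (1 − rr) = 0.7160 of the deposit it receives, so Bank 4 receives 5300·0.7160^3 and lends 5300·0.7160^4 ≈ 1392.9257 billion.

₩1392.9 billion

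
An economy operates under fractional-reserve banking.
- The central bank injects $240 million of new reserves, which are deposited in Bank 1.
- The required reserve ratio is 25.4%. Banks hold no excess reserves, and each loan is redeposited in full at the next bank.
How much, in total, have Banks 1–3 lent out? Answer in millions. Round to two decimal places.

$412.24 million

Bank i lends (1 − rr)^i of the original deposit: Bank 1 lends 240·0.7460 = 179.0400, Bank 2 lends 240·0.7460² ≈ 133.5638, and so on.
Summing a geometric series: total = 240·[0.7460·(1 − 0.7460^3) / (1 − 0.7460)] ≈ 412.2425 million.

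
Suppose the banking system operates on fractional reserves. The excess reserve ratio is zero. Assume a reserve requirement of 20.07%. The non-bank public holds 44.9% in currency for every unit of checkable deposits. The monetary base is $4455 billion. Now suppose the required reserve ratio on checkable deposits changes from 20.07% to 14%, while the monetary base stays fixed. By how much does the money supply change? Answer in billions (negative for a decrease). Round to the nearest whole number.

Initially m₁ = (1 + 0.449) / (0.2007 + 0.449) ≈ 2.23026, so M₁ = 2.23026 × 4455 = 9935.8083 billion.
After the change m₂ = (1 + 0.449) / (0.14 + 0.449) ≈ 2.46010, so M₂ = 2.46010 × 4455 = 10959.7455 billion.
ΔM = M₂ − M₁ = 10959.7455 − 9935.8083 = 1023.9372 billion.

$1024 billion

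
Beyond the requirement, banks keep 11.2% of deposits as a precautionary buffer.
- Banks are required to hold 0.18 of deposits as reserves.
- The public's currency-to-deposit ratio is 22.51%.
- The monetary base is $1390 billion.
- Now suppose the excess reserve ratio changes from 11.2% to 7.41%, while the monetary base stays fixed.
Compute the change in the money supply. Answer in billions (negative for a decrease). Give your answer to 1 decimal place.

$260.5 billion

Initially m₁ = (1 + 0.2251) / (0.18 + 0.112 + 0.2251) ≈ 2.369174, so M₁ = 2.369174 × 1390 ≈ 3293.1519 billion.
After the change m₂ = (1 + 0.2251) / (0.18 + 0.0741 + 0.2251) ≈ 2.556553, so M₂ = 2.556553 × 1390 ≈ 3553.6087 billion.
ΔM = M₂ − M₁ = 3553.6087 − 3293.1519 = 260.4568 billion.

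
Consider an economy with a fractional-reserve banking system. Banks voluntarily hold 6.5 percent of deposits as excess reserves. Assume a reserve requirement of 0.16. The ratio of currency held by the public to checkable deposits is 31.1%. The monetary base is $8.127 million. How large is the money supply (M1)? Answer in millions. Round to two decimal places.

The money multiplier is m = (1 + c) / (rr + e + c) = (1 + 0.311) / (0.16 + 0.065 + 0.311) ≈ 2.4459.
So M = m × MB = 2.4459 × 8.127 ≈ 19.8778 million.

$19.88 million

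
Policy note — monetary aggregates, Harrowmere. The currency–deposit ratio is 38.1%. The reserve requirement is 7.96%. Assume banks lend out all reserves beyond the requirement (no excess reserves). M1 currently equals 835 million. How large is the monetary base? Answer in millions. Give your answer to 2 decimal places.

The money multiplier is m = (1 + c) / (rr + c) = (1 + 0.381) / (0.0796 + 0.381) ≈ 2.998263.
MB = M / m = 835 / 2.998263 ≈ 278.4946 million.

278.49 million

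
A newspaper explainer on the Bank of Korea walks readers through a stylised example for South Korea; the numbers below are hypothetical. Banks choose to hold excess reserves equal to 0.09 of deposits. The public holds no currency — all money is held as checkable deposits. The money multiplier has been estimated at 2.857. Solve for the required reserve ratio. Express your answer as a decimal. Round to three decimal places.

0.260

Using m = 2.857. Since m = (1 + c)/(c + rr + e), the denominator satisfies c + rr + e = (1 + c)/m = (1 + 0) / 2.857 ≈ 0.350018.
With c = 0 and e = 0.09, the required reserve ratio is 0.350018 − 0 − 0.09 = 0.260018.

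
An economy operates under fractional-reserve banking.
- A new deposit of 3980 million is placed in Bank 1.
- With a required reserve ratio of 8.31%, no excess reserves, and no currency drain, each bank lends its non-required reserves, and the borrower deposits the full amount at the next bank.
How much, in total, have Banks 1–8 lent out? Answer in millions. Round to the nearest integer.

Bank i lends (1 − rr)^i of the original deposit: Bank 1 lends 3980·0.9169 = 3649.2620, Bank 2 lends 3980·0.9169² ≈ 3346.0083, and so on.
Summing a geometric series: total = 3980·[0.9169·(1 − 0.9169^8) / (1 − 0.9169)] ≈ 21976.9738 million.

21977 million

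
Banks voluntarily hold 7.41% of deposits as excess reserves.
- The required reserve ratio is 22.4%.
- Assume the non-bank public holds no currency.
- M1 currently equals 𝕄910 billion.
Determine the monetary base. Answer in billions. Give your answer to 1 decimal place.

𝕄271.3 billion

The money multiplier is m = 1 / (rr + e) = 1 / (0.224 + 0.0741) ≈ 3.35458.
MB = M / m = 910 / 3.35458 ≈ 271.2709 billion.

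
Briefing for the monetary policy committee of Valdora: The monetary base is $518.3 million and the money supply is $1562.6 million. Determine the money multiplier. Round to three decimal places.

The money multiplier is m = M / MB = 1562.6 / 518.3 ≈ 3.01486.

3.015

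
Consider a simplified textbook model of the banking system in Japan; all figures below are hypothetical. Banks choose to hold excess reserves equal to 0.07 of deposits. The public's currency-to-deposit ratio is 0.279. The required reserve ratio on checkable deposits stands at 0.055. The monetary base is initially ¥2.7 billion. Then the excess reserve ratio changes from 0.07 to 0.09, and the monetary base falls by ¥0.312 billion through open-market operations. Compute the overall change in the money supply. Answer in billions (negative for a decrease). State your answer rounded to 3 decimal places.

Before: m₁ = (1 + 0.279) / (0.055 + 0.07 + 0.279) ≈ 3.16584, MB₁ = 2.7, so M₁ = 3.16584 × 2.7 ≈ 8.5478 billion.
After: m₂ = (1 + 0.279) / (0.055 + 0.09 + 0.279) ≈ 3.01651, MB₂ = 2.7 − 0.312 = 2.388, so M₂ = 3.01651 × 2.388 ≈ 7.2034 billion.
ΔM = M₂ − M₁ = 7.2034 − 8.5478 = -1.3444 billion.

-1.344 billion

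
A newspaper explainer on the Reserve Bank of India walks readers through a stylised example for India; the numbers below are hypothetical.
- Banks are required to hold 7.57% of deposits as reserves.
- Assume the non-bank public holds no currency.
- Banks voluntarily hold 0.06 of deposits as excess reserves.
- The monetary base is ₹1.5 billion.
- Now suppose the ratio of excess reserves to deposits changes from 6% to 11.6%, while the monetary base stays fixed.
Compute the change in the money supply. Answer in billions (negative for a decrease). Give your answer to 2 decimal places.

-3.23 billion

Initially m₁ = 1 / (0.0757 + 0.06) ≈ 7.3692, so M₁ = 7.3692 × 1.5 = 11.0538 billion.
After the change m₂ = 1 / (0.0757 + 0.116) ≈ 5.2165, so M₂ = 5.2165 × 1.5 ≈ 7.8247 billion.
ΔM = M₂ − M₁ = 7.8247 − 11.0538 = -3.2291 billion.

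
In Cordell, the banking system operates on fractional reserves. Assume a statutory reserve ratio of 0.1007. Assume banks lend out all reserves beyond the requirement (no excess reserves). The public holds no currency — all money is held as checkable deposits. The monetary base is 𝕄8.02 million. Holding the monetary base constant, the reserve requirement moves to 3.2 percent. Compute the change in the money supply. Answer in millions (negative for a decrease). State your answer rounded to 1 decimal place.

𝕄171.0 million

Initially m₁ = 1 / (0.1007) ≈ 9.9305, so M₁ = 9.9305 × 8.02 ≈ 79.6426 million.
After the change m₂ = 1 / (0.032) = 31.25, so M₂ = 31.25 × 8.02 = 250.625 million.
ΔM = M₂ − M₁ = 250.625 − 79.6426 = 170.9824 million.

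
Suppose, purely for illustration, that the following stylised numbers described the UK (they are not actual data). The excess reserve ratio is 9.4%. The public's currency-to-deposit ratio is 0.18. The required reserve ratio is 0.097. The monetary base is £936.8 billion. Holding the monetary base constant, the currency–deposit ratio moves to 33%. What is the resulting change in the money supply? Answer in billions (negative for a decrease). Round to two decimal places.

-588.13 billion

Initially m₁ = (1 + 0.18) / (0.097 + 0.094 + 0.18) ≈ 3.180593, so M₁ = 3.180593 × 936.8 ≈ 2979.5795 billion.
After the change m₂ = (1 + 0.33) / (0.097 + 0.094 + 0.33) ≈ 2.552783, so M₂ = 2.552783 × 936.8 ≈ 2391.4471 billion.
ΔM = M₂ − M₁ = 2391.4471 − 2979.5795 = -588.1324 billion.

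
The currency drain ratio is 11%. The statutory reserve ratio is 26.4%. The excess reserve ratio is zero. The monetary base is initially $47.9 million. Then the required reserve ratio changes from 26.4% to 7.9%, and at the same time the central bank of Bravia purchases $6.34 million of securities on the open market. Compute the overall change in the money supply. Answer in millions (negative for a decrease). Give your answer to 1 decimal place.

$176.4 million

Before: m₁ = (1 + 0.11) / (0.264 + 0.11) ≈ 2.9679, MB₁ = 47.9, so M₁ = 2.9679 × 47.9 ≈ 142.1624 million.
After: m₂ = (1 + 0.11) / (0.079 + 0.11) ≈ 5.8730, MB₂ = 47.9 + 6.34 = 54.24, so M₂ = 5.8730 × 54.24 ≈ 318.5515 million.
ΔM = M₂ − M₁ = 318.5515 − 142.1624 = 176.3891 million.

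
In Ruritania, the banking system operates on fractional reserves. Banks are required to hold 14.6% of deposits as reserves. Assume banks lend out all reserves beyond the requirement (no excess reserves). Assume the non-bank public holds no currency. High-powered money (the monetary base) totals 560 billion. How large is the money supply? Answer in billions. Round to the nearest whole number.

With no currency drain or excess reserves, the money multiplier is m = 1/rr = 1/0.146 ≈ 6.8493.
Money supply M = m × MB = 6.8493 × 560 = 3835.608 billion.

3836 billion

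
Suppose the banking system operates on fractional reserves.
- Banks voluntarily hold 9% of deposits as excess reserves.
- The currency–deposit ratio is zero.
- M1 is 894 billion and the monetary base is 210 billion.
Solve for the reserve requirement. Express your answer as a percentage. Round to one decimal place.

Using m = M/MB = 894/210 ≈ 4.257143. Since m = (1 + c)/(c + rr + e), the denominator satisfies c + rr + e = (1 + c)/m = (1 + 0) / 4.257143 ≈ 0.234899.
With c = 0 and e = 0.09, the reserve requirement is 0.234899 − 0 − 0.09 = 0.144899.

14.5%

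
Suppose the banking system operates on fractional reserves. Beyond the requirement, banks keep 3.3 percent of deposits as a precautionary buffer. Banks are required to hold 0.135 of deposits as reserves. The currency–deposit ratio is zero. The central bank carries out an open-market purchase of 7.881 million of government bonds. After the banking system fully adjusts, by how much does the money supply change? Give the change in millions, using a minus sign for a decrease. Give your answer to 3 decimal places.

46.911 million

The money multiplier is m = 1 / (rr + e) = 1 / (0.135 + 0.033) ≈ 5.95238.
The purchase adds 7.881 million of base, so ΔM = m × ΔMB = 5.95238 × (+7.881) ≈ 46.9107 million.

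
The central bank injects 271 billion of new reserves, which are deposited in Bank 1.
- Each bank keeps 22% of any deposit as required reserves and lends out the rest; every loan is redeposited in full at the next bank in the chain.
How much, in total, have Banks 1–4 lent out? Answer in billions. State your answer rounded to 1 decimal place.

Bank i lends (1 − rr)^i of the original deposit: Bank 1 lends 271·0.7800 = 211.3800, Bank 2 lends 271·0.7800² = 164.8764, and so on.
Summing a geometric series: total = 271·[0.7800·(1 − 0.7800^4) / (1 − 0.7800)] ≈ 605.1708 billion.

605.2 billion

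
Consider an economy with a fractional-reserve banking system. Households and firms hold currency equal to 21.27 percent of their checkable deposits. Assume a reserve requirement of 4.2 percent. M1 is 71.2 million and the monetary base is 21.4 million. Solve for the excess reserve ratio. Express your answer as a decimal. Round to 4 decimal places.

0.1098

Using m = M/MB = 71.2/21.4 ≈ 3.327103. Since m = (1 + c)/(c + rr + e), the denominator satisfies c + rr + e = (1 + c)/m = (1 + 0.2127) / 3.327103 ≈ 0.364491.
With c = 0.2127 and rr = 0.042, the excess reserve ratio is 0.364491 − 0.2127 − 0.042 = 0.109791.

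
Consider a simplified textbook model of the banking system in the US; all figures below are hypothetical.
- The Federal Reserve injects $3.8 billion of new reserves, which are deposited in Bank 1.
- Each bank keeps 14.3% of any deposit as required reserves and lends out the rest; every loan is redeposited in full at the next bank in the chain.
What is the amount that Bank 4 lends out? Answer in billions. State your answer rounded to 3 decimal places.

$2.050 billion

Each bank lends a fraction (1 − rr) = 0.8570 of the deposit it receives, so Bank 4 receives 3.8·0.8570^3 and lends 3.8·0.8570^4 ≈ 2.0498 billion.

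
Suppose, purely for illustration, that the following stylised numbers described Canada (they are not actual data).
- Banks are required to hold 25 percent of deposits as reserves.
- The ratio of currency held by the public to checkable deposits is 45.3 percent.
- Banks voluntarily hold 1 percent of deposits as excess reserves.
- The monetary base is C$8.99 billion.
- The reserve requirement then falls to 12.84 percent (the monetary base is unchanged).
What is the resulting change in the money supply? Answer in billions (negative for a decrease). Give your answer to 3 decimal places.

C$3.767 billion

Initially m₁ = (1 + 0.453) / (0.25 + 0.01 + 0.453) ≈ 2.03787, so M₁ = 2.03787 × 8.99 ≈ 18.3205 billion.
After the change m₂ = (1 + 0.453) / (0.1284 + 0.01 + 0.453) ≈ 2.45688, so M₂ = 2.45688 × 8.99 ≈ 22.0874 billion.
ΔM = M₂ − M₁ = 22.0874 − 18.3205 = 3.7669 billion.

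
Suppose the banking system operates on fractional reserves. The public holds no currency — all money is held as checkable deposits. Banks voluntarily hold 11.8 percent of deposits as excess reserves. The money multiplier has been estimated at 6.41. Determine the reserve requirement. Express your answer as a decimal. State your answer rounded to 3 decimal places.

Using m = 6.41. Since m = (1 + c)/(c + rr + e), the denominator satisfies c + rr + e = (1 + c)/m = (1 + 0) / 6.41 ≈ 0.156006.
With c = 0 and e = 0.118, the reserve requirement is 0.156006 − 0 − 0.118 = 0.038006.

0.038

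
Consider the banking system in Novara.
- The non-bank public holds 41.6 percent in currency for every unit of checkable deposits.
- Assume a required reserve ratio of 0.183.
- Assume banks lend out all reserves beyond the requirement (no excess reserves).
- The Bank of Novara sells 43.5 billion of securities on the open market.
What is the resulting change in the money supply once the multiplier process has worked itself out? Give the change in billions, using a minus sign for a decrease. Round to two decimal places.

The money multiplier is m = (1 + c) / (rr + c) = (1 + 0.416) / (0.183 + 0.416) ≈ 2.36394.
The sale removes 43.5 billion of base, so ΔM = m × ΔMB = 2.36394 × (−43.5) ≈ -102.8314 billion.

-102.83 billion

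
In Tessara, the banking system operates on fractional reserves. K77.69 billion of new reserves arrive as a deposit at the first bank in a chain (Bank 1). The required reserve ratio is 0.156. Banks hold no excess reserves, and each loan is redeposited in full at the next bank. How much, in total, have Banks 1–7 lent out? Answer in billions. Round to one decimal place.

K292.1 billion

Bank i lends (1 − rr)^i of the original deposit: Bank 1 lends 77.69·0.8440 ≈ 65.5704, Bank 2 lends 77.69·0.8440² ≈ 55.3414, and so on.
Summing a geometric series: total = 77.69·[0.8440·(1 − 0.8440^7) / (1 − 0.8440)] ≈ 292.0956 billion.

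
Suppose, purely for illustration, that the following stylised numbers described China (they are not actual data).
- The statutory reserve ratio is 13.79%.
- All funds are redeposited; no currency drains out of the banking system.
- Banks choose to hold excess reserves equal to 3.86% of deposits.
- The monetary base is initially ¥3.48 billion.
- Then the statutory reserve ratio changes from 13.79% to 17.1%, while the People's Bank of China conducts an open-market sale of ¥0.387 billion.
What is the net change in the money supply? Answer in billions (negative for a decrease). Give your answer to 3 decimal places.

Before: m₁ = 1 / (0.1379 + 0.0386) ≈ 5.66572, MB₁ = 3.48, so M₁ = 5.66572 × 3.48 ≈ 19.7167 billion.
After: m₂ = 1 / (0.171 + 0.0386) ≈ 4.77099, MB₂ = 3.48 − 0.387 = 3.093, so M₂ = 4.77099 × 3.093 ≈ 14.7567 billion.
ΔM = M₂ − M₁ = 14.7567 − 19.7167 = -4.96 billion.

-4.960 billion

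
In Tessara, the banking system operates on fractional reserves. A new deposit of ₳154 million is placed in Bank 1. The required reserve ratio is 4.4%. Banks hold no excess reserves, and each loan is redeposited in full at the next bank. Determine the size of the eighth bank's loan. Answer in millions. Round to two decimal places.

Each bank lends a fraction (1 − rr) = 0.9560 of the deposit it receives, so Bank 8 receives 154·0.9560^7 and lends 154·0.9560^8 ≈ 107.4444 million.

₳107.44 million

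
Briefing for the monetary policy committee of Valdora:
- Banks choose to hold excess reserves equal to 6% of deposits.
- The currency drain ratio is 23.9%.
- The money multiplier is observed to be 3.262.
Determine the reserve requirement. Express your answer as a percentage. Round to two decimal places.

Using m = 3.262. Since m = (1 + c)/(c + rr + e), the denominator satisfies c + rr + e = (1 + c)/m = (1 + 0.239) / 3.262 ≈ 0.379828.
With c = 0.239 and e = 0.06, the reserve requirement is 0.379828 − 0.239 − 0.06 = 0.080828.

8.08%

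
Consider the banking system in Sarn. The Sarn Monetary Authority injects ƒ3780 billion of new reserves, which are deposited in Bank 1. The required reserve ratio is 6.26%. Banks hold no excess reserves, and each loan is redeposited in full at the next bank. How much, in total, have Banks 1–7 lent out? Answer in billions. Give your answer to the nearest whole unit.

Bank i lends (1 − rr)^i of the original deposit: Bank 1 lends 3780·0.9374 = 3543.3720, Bank 2 lends 3780·0.9374² ≈ 3321.5569, and so on.
Summing a geometric series: total = 3780·[0.9374·(1 − 0.9374^7) / (1 − 0.9374)] ≈ 20602.1797 billion.

ƒ20602 billion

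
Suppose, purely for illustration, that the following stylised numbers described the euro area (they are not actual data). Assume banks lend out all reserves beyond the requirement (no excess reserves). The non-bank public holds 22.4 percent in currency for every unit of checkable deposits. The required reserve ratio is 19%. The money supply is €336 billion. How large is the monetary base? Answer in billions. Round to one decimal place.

€113.6 billion

The money multiplier is m = (1 + c) / (rr + c) = (1 + 0.224) / (0.19 + 0.224) ≈ 2.95652.
MB = M / m = 336 / 2.95652 ≈ 113.6471 billion.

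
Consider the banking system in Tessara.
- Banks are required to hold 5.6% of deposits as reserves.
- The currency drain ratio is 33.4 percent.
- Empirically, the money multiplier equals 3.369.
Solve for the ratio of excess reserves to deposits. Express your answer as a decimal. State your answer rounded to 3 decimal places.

Using m = 3.369. Since m = (1 + c)/(c + rr + e), the denominator satisfies c + rr + e = (1 + c)/m = (1 + 0.334) / 3.369 ≈ 0.395963.
With c = 0.334 and rr = 0.056, the ratio of excess reserves to deposits is 0.395963 − 0.334 − 0.056 = 0.005963.

0.006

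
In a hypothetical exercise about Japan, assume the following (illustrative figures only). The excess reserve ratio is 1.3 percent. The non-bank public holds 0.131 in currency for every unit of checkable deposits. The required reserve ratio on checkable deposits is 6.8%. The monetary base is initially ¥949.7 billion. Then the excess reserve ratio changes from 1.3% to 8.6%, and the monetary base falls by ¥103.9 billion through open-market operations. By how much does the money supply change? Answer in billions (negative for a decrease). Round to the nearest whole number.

-1710 billion

Before: m₁ = (1 + 0.131) / (0.068 + 0.013 + 0.131) ≈ 5.3349, MB₁ = 949.7, so M₁ = 5.3349 × 949.7 ≈ 5066.5545 billion.
After: m₂ = (1 + 0.131) / (0.068 + 0.086 + 0.131) ≈ 3.9684, MB₂ = 949.7 − 103.9 = 845.8, so M₂ = 3.9684 × 845.8 ≈ 3356.4727 billion.
ΔM = M₂ − M₁ = 3356.4727 − 5066.5545 = -1710.0818 billion.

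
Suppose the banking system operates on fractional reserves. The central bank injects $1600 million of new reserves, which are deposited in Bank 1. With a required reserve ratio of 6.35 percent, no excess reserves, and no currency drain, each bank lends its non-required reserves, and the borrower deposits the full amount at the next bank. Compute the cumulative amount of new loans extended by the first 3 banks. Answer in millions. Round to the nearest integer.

$4216 million

Bank i lends (1 − rr)^i of the original deposit: Bank 1 lends 1600·0.9365 = 1498.4000, Bank 2 lends 1600·0.9365² = 1403.2516, and so on.
Summing a geometric series: total = 1600·[0.9365·(1 − 0.9365^3) / (1 − 0.9365)] ≈ 4215.7967 million.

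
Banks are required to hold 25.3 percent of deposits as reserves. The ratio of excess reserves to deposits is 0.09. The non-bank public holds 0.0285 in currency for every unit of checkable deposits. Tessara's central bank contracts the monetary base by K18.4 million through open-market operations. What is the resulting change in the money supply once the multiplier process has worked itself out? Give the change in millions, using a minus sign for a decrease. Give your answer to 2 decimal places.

-50.94 million

The money multiplier is m = (1 + c) / (rr + e + c) = (1 + 0.0285) / (0.253 + 0.09 + 0.0285) ≈ 2.76851.
The sale removes 18.4 million of base, so ΔM = m × ΔMB = 2.76851 × (−18.4) ≈ -50.9406 million.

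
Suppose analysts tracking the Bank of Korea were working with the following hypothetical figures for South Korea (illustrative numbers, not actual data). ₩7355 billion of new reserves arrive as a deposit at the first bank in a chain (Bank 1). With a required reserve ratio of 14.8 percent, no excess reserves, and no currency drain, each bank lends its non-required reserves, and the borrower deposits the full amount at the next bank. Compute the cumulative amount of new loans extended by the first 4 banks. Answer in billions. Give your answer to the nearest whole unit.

₩20030 billion

Bank i lends (1 − rr)^i of the original deposit: Bank 1 lends 7355·0.8520 = 6266.4600, Bank 2 lends 7355·0.8520² ≈ 5339.0239, and so on.
Summing a geometric series: total = 7355·[0.8520·(1 − 0.8520^4) / (1 − 0.8520)] ≈ 20029.9511 billion.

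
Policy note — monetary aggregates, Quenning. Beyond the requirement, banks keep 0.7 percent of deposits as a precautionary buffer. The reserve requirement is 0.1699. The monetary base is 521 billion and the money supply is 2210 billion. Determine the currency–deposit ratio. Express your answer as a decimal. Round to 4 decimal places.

0.0770

Using m = M/MB = 2210/521 ≈ 4.241843. From m = (1 + c)/(c + rr + e), rearranging gives 1 + c = m·(c + rr + e), so c·(1 − m) = m·(rr + e) − 1.
Hence c = [m·(rr + e) − 1]/(1 − m) = [4.241843 × (0.1699 + 0.007) − 1] / (1 − 4.241843) ≈ 0.076999.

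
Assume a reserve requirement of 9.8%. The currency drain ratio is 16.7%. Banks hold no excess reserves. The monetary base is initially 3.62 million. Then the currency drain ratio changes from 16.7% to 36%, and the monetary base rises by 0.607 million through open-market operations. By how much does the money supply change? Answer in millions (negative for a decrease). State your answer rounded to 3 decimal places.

-3.390 million

Before: m₁ = (1 + 0.167) / (0.098 + 0.167) ≈ 4.40377, MB₁ = 3.62, so M₁ = 4.40377 × 3.62 ≈ 15.9416 million.
After: m₂ = (1 + 0.36) / (0.098 + 0.36) ≈ 2.96943, MB₂ = 3.62 + 0.607 = 4.227, so M₂ = 2.96943 × 4.227 ≈ 12.5518 million.
ΔM = M₂ − M₁ = 12.5518 − 15.9416 = -3.3898 million.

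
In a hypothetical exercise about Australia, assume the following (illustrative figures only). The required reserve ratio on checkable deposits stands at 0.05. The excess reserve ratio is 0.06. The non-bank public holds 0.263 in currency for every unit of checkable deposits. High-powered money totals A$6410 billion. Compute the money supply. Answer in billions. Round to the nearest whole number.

A$21705 billion

The money multiplier is m = (1 + c) / (rr + e + c) = (1 + 0.263) / (0.05 + 0.06 + 0.263) ≈ 3.38606.
So M = m × MB = 3.38606 × 6410 = 21704.6446 billion.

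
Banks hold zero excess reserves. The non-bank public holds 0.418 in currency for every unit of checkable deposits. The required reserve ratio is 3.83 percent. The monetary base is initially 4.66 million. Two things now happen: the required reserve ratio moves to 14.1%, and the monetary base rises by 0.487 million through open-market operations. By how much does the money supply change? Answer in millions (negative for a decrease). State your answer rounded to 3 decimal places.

Before: m₁ = (1 + 0.418) / (0.0383 + 0.418) ≈ 3.10760, MB₁ = 4.66, so M₁ = 3.10760 × 4.66 ≈ 14.4814 million.
After: m₂ = (1 + 0.418) / (0.141 + 0.418) ≈ 2.53667, MB₂ = 4.66 + 0.487 = 5.147, so M₂ = 2.53667 × 5.147 ≈ 13.0562 million.
ΔM = M₂ − M₁ = 13.0562 − 14.4814 = -1.4252 million.

-1.425 million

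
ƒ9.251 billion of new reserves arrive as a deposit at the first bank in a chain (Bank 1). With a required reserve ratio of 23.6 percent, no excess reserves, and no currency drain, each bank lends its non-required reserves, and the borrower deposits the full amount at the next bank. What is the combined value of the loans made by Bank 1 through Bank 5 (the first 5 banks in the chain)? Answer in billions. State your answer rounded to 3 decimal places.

Bank i lends (1 − rr)^i of the original deposit: Bank 1 lends 9.251·0.7640 ≈ 7.0678, Bank 2 lends 9.251·0.7640² ≈ 5.3998, and so on.
Summing a geometric series: total = 9.251·[0.7640·(1 − 0.7640^5) / (1 − 0.7640)] ≈ 22.1528 billion.

ƒ22.153 billion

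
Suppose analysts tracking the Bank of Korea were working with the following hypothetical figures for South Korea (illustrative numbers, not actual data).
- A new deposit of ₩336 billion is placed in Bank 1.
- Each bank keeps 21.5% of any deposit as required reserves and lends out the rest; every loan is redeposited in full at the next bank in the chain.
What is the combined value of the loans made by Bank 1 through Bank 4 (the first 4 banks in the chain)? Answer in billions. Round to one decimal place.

Bank i lends (1 − rr)^i of the original deposit: Bank 1 lends 336·0.7850 = 263.7600, Bank 2 lends 336·0.7850² = 207.0516, and so on.
Summing a geometric series: total = 336·[0.7850·(1 − 0.7850^4) / (1 − 0.7850)] ≈ 760.9375 billion.

₩760.9 billion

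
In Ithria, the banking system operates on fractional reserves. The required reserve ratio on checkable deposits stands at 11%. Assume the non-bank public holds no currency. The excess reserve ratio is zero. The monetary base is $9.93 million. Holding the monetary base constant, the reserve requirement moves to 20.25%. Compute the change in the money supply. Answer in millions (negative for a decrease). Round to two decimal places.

Initially m₁ = 1 / (0.11) ≈ 9.0909, so M₁ = 9.0909 × 9.93 ≈ 90.2726 million.
After the change m₂ = 1 / (0.2025) ≈ 4.9383, so M₂ = 4.9383 × 9.93 ≈ 49.0373 million.
ΔM = M₂ − M₁ = 49.0373 − 90.2726 = -41.2353 million.

-41.24 million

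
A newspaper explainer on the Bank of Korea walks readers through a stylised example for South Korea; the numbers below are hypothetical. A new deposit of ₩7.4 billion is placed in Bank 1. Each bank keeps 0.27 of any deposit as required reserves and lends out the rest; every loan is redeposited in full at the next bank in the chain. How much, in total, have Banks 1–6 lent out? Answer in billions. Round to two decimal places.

₩16.98 billion

Bank i lends (1 − rr)^i of the original deposit: Bank 1 lends 7.4·0.7300 = 5.4020, Bank 2 lends 7.4·0.7300² ≈ 3.9435, and so on.
Summing a geometric series: total = 7.4·[0.7300·(1 − 0.7300^6) / (1 − 0.7300)] ≈ 16.9796 billion.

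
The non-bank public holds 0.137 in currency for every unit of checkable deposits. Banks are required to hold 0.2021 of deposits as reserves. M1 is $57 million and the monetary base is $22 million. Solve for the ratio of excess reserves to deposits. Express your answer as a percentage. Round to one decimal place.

10.0%

Using m = M/MB = 57/22 ≈ 2.590909. Since m = (1 + c)/(c + rr + e), the denominator satisfies c + rr + e = (1 + c)/m = (1 + 0.137) / 2.590909 ≈ 0.438842.
With c = 0.137 and rr = 0.2021, the ratio of excess reserves to deposits is 0.438842 − 0.137 − 0.2021 = 0.099742.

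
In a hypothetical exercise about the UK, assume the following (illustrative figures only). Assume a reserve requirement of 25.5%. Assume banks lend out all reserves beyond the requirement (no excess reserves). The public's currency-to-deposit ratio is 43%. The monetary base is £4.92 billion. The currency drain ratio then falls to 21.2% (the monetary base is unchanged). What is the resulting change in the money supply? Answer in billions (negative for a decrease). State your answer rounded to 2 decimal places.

Initially m₁ = (1 + 0.43) / (0.255 + 0.43) ≈ 2.0876, so M₁ = 2.0876 × 4.92 ≈ 10.271 billion.
After the change m₂ = (1 + 0.212) / (0.255 + 0.212) ≈ 2.5953, so M₂ = 2.5953 × 4.92 ≈ 12.7689 billion.
ΔM = M₂ − M₁ = 12.7689 − 10.271 = 2.4979 billion.

£2.50 billion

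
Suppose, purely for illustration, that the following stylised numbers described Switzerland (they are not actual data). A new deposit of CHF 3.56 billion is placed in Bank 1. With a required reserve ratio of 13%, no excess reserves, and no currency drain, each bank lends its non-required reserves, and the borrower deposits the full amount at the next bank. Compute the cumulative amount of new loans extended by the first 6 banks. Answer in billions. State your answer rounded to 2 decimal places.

Bank i lends (1 − rr)^i of the original deposit: Bank 1 lends 3.56·0.8700 = 3.0972, Bank 2 lends 3.56·0.8700² ≈ 2.6946, and so on.
Summing a geometric series: total = 3.56·[0.8700·(1 − 0.8700^6) / (1 − 0.8700)] ≈ 13.4936 billion.

CHF 13.49 billion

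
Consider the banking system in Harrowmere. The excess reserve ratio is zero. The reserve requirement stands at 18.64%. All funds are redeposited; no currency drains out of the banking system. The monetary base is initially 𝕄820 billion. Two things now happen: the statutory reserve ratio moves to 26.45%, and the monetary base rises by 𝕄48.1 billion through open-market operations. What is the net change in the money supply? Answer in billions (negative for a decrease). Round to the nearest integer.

-1117 billion

Before: m₁ = 1 / (0.1864) ≈ 5.3648, MB₁ = 820, so M₁ = 5.3648 × 820 = 4399.136 billion.
After: m₂ = 1 / (0.2645) ≈ 3.7807, MB₂ = 820 + 48.1 = 868.1, so M₂ = 3.7807 × 868.1 ≈ 3282.0257 billion.
ΔM = M₂ − M₁ = 3282.0257 − 4399.136 = -1117.1103 billion.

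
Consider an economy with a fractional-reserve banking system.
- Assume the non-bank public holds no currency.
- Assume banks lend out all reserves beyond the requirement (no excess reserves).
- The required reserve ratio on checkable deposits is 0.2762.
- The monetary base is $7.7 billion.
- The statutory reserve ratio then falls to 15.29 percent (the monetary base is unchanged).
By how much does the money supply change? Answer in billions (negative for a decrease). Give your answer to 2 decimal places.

$22.48 billion

Initially m₁ = 1 / (0.2762) ≈ 3.6206, so M₁ = 3.6206 × 7.7 ≈ 27.8786 billion.
After the change m₂ = 1 / (0.1529) ≈ 6.5402, so M₂ = 6.5402 × 7.7 ≈ 50.3595 billion.
ΔM = M₂ − M₁ = 50.3595 − 27.8786 = 22.4809 billion.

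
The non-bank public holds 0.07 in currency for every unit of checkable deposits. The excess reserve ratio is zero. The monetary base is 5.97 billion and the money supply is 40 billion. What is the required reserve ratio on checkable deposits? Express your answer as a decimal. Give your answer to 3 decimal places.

0.090

Using m = M/MB = 40/5.97 ≈ 6.700168. Since m = (1 + c)/(c + rr + e), the denominator satisfies c + rr + e = (1 + c)/m = (1 + 0.07) / 6.700168 ≈ 0.159697.
With c = 0.07 and e = 0, the required reserve ratio on checkable deposits is 0.159697 − 0.07 − 0 = 0.089697.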